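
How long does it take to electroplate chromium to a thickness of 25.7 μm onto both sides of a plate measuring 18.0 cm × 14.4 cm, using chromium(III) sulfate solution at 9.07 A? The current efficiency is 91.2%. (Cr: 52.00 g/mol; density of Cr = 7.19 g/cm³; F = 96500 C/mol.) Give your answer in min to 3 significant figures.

107 min

Plated area = 2 × 18.0 × 14.4 = 518.4 cm²
Volume = 518.4 × 25.7×10⁻⁴ cm = 1.332 cm³
m(Cr) = 1.332 × 7.19 = 9.577 g
n(Cr) = 9.577 / 52.00 = 0.1842 mol; n(e⁻) = 3 × 0.1842 = 0.5526 mol
Q = 0.5526 × 96500 / 0.912 = 58470 C
t = 58470 / 9.07 = 6447 s = 107 min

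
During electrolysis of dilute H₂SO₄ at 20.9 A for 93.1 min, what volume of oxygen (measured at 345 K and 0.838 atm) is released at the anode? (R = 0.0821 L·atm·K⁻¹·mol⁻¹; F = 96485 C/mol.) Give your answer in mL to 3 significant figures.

10200 mL

Q = 20.9 A × 5586 s = 1.167×10^5 C
n(e⁻) = Q/F = 1.167×10^5/96485 = 1.210 mol
2H₂O → O₂ + 4H⁺ + 4e⁻, so n(O₂) = 1.210 / 4 = 0.3025 mol
V = nRT/P = 0.3025 × 0.0821 × 345 / 0.838 = 10.22 L
= 10200 mL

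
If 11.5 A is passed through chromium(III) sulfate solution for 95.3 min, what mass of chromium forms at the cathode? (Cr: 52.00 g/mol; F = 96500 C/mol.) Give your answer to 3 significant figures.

11.8 g

Charge passed = 11.5 × 5718 = 65760 C
n(e⁻) = 65760 / 96500 = 0.6815 mol
Cr³⁺ + 3e⁻ → Cr, so n(Cr) = 0.6815 / 3 = 0.2272 mol
m = 0.2272 × 52.00 = 11.8 g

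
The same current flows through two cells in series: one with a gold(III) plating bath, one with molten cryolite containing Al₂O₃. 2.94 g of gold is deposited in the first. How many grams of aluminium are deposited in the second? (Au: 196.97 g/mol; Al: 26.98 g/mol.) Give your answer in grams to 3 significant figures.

0.403 g

n(Au) = 2.94 / 196.97 = 0.01493 mol
Au³⁺ + 3e⁻ → Au, so n(e⁻) = 3 × 0.01493 = 0.04479 mol
In series, the same 0.04479 mol of electrons flows through the second cell.
Al³⁺ + 3e⁻ → Al, so n(Al) = 0.04479 / 3 = 0.01493 mol
m(Al) = 0.01493 × 26.98 = 0.403 g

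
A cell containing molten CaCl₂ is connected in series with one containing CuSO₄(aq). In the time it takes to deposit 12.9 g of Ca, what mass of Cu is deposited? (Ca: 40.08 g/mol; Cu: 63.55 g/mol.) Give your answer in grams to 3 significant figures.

20.5 g

n(Ca) = 12.9 / 40.08 = 0.3219 mol
Ca²⁺ + 2e⁻ → Ca, so n(e⁻) = 2 × 0.3219 = 0.6438 mol
Same current for the same time ⇒ same n(e⁻) = 0.6438 mol in both cells.
Cu²⁺ + 2e⁻ → Cu, so n(Cu) = 0.6438 / 2 = 0.3219 mol
m(Cu) = 0.3219 × 63.55 = 20.5 g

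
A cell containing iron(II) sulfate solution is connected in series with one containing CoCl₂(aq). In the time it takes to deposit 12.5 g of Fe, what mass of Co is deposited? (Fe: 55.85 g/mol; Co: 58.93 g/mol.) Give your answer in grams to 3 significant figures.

13.2 g

n(Fe) = 12.5 / 55.85 = 0.2238 mol
Fe²⁺ + 2e⁻ → Fe, so n(e⁻) = 2 × 0.2238 = 0.4476 mol
Since the cells are in series, n(e⁻) in the Co cell is also 0.4476 mol.
Co²⁺ + 2e⁻ → Co, so n(Co) = 0.4476 / 2 = 0.2238 mol
m(Co) = 0.2238 × 58.93 = 13.2 g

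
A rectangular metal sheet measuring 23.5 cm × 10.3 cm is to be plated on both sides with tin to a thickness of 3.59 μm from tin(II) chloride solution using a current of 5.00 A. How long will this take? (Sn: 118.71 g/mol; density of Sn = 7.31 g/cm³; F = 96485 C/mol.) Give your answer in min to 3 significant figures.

Plated area = 2 × 23.5 × 10.3 = 484.1 cm²
Volume = 484.1 × 3.59×10⁻⁴ cm = 0.1738 cm³
m(Sn) = 0.1738 × 7.31 = 1.270 g
n(Sn) = 1.270 / 118.71 = 0.01070 mol; n(e⁻) = 2 × 0.01070 = 0.02140 mol
Q = 0.02140 × 96485 = 2065 C
t = 2065 / 5.00 = 413.0 s = 6.88 min

6.88 min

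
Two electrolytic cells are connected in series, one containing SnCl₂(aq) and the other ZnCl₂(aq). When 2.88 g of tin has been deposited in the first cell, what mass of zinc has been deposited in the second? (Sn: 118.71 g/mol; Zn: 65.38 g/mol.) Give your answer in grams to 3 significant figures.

n(Sn) = 2.88 / 118.71 = 0.02426 mol
Sn²⁺ + 2e⁻ → Sn, so n(e⁻) = 2 × 0.02426 = 0.04852 mol
Since the cells are in series, n(e⁻) in the Zn cell is also 0.04852 mol.
Zn²⁺ + 2e⁻ → Zn, so n(Zn) = 0.04852 / 2 = 0.02426 mol
m(Zn) = 0.02426 × 65.38 = 1.59 g

1.59 g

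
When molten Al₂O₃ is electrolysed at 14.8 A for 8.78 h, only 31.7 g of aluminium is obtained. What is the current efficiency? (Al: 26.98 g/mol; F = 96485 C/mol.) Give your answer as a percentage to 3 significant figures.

72.7%

Q = 14.8 × 31608 = 4.678×10^5 C
n(e⁻) = 4.678×10^5 / 96485 = 4.848 mol
Al³⁺ + 3e⁻ → Al, so theoretical n(Al) = 1.616 mol → 43.60 g
Efficiency = 31.7 / 43.60 = 0.7271 = 72.7%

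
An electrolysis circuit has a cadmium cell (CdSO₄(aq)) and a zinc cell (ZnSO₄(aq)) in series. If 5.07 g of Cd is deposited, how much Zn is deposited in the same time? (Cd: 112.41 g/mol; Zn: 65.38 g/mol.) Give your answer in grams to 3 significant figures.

2.95 g

n(Cd) = 5.07 / 112.41 = 0.04510 mol
Cd²⁺ + 2e⁻ → Cd, so n(e⁻) = 2 × 0.04510 = 0.09020 mol
Since the cells are in series, n(e⁻) in the Zn cell is also 0.09020 mol.
Zn²⁺ + 2e⁻ → Zn, so n(Zn) = 0.09020 / 2 = 0.04510 mol
m(Zn) = 0.04510 × 65.38 = 2.95 g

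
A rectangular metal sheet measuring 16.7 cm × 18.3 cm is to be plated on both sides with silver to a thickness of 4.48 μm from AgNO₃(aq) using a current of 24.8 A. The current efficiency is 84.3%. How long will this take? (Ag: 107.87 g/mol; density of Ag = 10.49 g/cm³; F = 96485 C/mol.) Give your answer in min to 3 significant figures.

2.05 min

Plated area = 2 × 16.7 × 18.3 = 611.2 cm²
Volume = 611.2 × 4.48×10⁻⁴ cm = 0.2738 cm³
m(Ag) = 0.2738 × 10.49 = 2.872 g
n(Ag) = 2.872 / 107.87 = 0.02662 mol; n(e⁻) = 0.02662 mol
Q = 0.02662 × 96485 / 0.843 = 3047 C
t = 3047 / 24.8 = 122.9 s = 2.05 min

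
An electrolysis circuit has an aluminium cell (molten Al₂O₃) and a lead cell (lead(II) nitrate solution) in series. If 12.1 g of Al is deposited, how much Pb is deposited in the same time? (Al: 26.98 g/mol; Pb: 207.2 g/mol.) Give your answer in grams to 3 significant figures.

n(Al) = 12.1 / 26.98 = 0.4485 mol
Al³⁺ + 3e⁻ → Al, so n(e⁻) = 3 × 0.4485 = 1.346 mol
Since the cells are in series, n(e⁻) in the Pb cell is also 1.346 mol.
Pb²⁺ + 2e⁻ → Pb, so n(Pb) = 1.346 / 2 = 0.6730 mol
m(Pb) = 0.6730 × 207.2 = 139 g

139 g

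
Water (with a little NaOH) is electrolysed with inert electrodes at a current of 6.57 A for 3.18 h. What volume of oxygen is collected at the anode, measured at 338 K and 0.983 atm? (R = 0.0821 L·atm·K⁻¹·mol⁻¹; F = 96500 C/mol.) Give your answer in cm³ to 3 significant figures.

5500 cm³

Q = It = 6.57 × 11448 = 75210 C
n(e⁻) = 75210 / 96500 = 0.7794 mol
2H₂O → O₂ + 4H⁺ + 4e⁻, so n(O₂) = 0.7794 / 4 = 0.1949 mol
V = nRT/P = 0.1949 × 0.0821 × 338 / 0.983 = 5.502 L
= 5500 cm³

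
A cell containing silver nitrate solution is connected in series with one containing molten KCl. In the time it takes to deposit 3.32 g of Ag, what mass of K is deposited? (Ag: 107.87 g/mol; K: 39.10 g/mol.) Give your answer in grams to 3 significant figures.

1.20 g

n(Ag) = 3.32 / 107.87 = 0.03078 mol
Ag⁺ + e⁻ → Ag, so n(e⁻) = 0.03078 mol
The cells are in series, so the same charge (and hence the same n(e⁻) = 0.03078 mol) passes through both.
K⁺ + e⁻ → K, so n(K) = 0.03078 mol
m(K) = 0.03078 × 39.10 = 1.20 g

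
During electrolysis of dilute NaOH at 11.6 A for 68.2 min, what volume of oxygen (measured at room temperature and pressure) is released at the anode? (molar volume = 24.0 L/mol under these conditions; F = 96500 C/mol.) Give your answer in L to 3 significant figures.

Q = It = 11.6 × 4092 = 47470 C
Moles of electrons = 47470 / 96500 = 0.4919 mol
2H₂O → O₂ + 4H⁺ + 4e⁻, so n(O₂) = 0.4919 / 4 = 0.1230 mol
V = 0.1230 × 24.0 = 2.952 L

2.95 L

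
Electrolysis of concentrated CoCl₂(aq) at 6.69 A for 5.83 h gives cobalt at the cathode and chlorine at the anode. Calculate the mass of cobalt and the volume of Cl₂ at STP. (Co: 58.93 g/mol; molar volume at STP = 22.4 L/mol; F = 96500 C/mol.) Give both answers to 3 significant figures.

42.9 g Co; 16.3 L Cl₂

Q = 6.69 × 20988 = 1.404×10^5 C; n(e⁻) = 1.404×10^5 / 96500 = 1.455 mol
Cathode: Co²⁺ + 2e⁻ → Co → n(Co) = 1.455/2 = 0.7275 mol → 42.9 g
Anode: 2Cl⁻ → Cl₂ + 2e⁻ → n(Cl₂) = 1.455/2 = 0.7275 mol → 16.3 L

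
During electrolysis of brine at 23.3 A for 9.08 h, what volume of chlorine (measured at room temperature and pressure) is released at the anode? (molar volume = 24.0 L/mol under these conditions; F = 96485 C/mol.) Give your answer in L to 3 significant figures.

94.7 L

Charge passed = 23.3 × 32688 = 7.616×10^5 C
n(e⁻) = 7.616×10^5 / 96485 = 7.893 mol
2Cl⁻ → Cl₂ + 2e⁻, so n(Cl₂) = 7.893 / 2 = 3.947 mol
V = 3.947 × 24.0 = 94.73 L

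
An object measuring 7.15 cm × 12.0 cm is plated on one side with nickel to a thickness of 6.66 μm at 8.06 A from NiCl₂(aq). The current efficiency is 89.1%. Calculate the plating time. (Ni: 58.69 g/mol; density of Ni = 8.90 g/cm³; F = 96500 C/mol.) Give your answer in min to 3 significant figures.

3.88 min

Plated area = 7.15 × 12.0 = 85.80 cm²
Volume = 85.80 × 6.66×10⁻⁴ cm = 0.05714 cm³
m(Ni) = 0.05714 × 8.90 = 0.5085 g
n(Ni) = 0.5085 / 58.69 = 0.008664 mol; n(e⁻) = 2 × 0.008664 = 0.01733 mol
Q = 0.01733 × 96500 / 0.891 = 1877 C
t = 1877 / 8.06 = 232.9 s = 3.88 min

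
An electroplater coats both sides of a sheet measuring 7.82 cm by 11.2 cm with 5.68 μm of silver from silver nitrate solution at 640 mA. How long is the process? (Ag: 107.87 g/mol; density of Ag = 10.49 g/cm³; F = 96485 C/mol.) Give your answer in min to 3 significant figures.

24.3 min

Plated area = 2 × 7.82 × 11.2 = 175.2 cm²
Volume = 175.2 × 5.68×10⁻⁴ cm = 0.09951 cm³
m(Ag) = 0.09951 × 10.49 = 1.044 g
n(Ag) = 1.044 / 107.87 = 0.009678 mol; n(e⁻) = 0.009678 mol
Q = 0.009678 × 96485 = 933.8 C
t = 933.8 / 0.640 = 1459 s = 24.3 min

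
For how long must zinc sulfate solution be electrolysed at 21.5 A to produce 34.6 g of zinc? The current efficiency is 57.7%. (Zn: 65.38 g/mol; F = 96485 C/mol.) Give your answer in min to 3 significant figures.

n(Zn) = 34.6 / 65.38 = 0.5292 mol
Zn²⁺ + 2e⁻ → Zn, so n(e⁻) = 2 × 0.5292 = 1.058 mol
Q = 1.058 × 96485 / 0.577 = 1.769×10^5 C
t = Q / I = 1.769×10^5 / 21.5 = 8228 s = 137 min

137 min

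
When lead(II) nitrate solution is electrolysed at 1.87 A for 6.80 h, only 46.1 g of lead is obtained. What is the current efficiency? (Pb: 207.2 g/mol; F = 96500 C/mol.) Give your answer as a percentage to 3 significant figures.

93.8%

Q = 1.87 × 24480 = 45780 C
n(e⁻) = 45780 / 96500 = 0.4744 mol
Pb²⁺ + 2e⁻ → Pb, so theoretical n(Pb) = 0.2372 mol → 49.15 g
Efficiency = 46.1 / 49.15 = 0.9379 = 93.8%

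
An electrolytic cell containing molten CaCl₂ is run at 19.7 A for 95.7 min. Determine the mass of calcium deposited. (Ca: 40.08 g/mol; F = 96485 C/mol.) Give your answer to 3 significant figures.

Charge passed = 19.7 × 5742 = 1.131×10^5 C
n(e⁻) = 1.131×10^5 / 96485 = 1.172 mol
Ca²⁺ + 2e⁻ → Ca, so n(Ca) = 1.172 / 2 = 0.5860 mol
m = 0.5860 × 40.08 = 23.5 g

23.5 g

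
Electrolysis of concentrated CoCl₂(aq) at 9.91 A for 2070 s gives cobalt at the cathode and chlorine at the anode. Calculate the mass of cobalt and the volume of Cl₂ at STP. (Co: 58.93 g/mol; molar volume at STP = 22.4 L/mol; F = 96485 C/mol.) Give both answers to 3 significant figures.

Q = 9.91 × 2070 = 20510 C; n(e⁻) = 20510 / 96485 = 0.2126 mol
Cathode: Co²⁺ + 2e⁻ → Co → n(Co) = 0.2126/2 = 0.1063 mol → 6.26 g
Anode: 2Cl⁻ → Cl₂ + 2e⁻ → n(Cl₂) = 0.2126/2 = 0.1063 mol → 2.38 L

6.26 g Co; 2.38 L Cl₂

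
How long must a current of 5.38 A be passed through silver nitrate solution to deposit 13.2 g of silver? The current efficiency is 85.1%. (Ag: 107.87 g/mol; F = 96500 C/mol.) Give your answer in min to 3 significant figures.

43.0 min

n(Ag) = 13.2 / 107.87 = 0.1224 mol
Ag⁺ + e⁻ → Ag, so n(e⁻) = 0.1224 mol
Q = 0.1224 × 96500 / 0.851 = 13880 C
t = Q / I = 13880 / 5.38 = 2580 s = 43.0 min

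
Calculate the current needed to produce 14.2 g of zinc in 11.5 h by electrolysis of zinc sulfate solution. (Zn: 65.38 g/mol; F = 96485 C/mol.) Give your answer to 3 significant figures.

1.01 A

n(Zn) = 14.2 / 65.38 = 0.2172 mol
Zn²⁺ + 2e⁻ → Zn, so n(e⁻) = 2 × 0.2172 = 0.4344 mol
Q = 0.4344 × 96485 = 41910 C
I = Q / t = 41910 / 41400 s = 1.01 A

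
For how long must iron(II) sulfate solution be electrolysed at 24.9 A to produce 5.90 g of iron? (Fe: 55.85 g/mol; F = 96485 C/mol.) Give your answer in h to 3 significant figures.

0.227 h

n(Fe) = 5.90 / 55.85 = 0.1056 mol
Fe²⁺ + 2e⁻ → Fe, so n(e⁻) = 2 × 0.1056 = 0.2112 mol
Q = 0.2112 × 96485 = 20380 C
t = Q / I = 20380 / 24.9 = 818.5 s = 0.227 h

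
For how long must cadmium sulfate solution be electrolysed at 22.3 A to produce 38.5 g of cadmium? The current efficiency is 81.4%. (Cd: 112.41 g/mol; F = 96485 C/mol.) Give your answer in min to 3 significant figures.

n(Cd) = 38.5 / 112.41 = 0.3425 mol
Cd²⁺ + 2e⁻ → Cd, so n(e⁻) = 2 × 0.3425 = 0.6850 mol
Q = 0.6850 × 96485 / 0.814 = 81190 C
t = Q / I = 81190 / 22.3 = 3641 s = 60.7 min

60.7 min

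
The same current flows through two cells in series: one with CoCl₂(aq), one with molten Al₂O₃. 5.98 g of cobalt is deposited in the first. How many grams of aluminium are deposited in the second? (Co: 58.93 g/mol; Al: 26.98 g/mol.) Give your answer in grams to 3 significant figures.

n(Co) = 5.98 / 58.93 = 0.1015 mol
Co²⁺ + 2e⁻ → Co, so n(e⁻) = 2 × 0.1015 = 0.2030 mol
Since the cells are in series, n(e⁻) in the Al cell is also 0.2030 mol.
Al³⁺ + 3e⁻ → Al, so n(Al) = 0.2030 / 3 = 0.06767 mol
m(Al) = 0.06767 × 26.98 = 1.83 g

1.83 g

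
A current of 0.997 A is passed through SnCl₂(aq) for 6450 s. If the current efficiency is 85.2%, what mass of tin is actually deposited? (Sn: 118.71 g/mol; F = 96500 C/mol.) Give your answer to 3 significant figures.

Q = 0.997 × 6450 = 6431 C
n(e⁻) = 6431 / 96500 = 0.06664 mol
Sn²⁺ + 2e⁻ → Sn, so theoretical m(Sn) = 0.03332 × 118.71 = 3.955 g
Actual mass = 85.2% × 3.955 = 3.37 g

3.37 g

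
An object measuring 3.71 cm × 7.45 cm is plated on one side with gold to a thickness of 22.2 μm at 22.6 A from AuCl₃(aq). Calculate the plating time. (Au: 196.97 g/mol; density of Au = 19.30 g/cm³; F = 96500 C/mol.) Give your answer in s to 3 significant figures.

77.0 s

Plated area = 3.71 × 7.45 = 27.64 cm²
Volume = 27.64 × 22.2×10⁻⁴ cm = 0.06136 cm³
m(Au) = 0.06136 × 19.30 = 1.184 g
n(Au) = 1.184 / 196.97 = 0.006011 mol; n(e⁻) = 3 × 0.006011 = 0.01803 mol
Q = 0.01803 × 96500 = 1740 C
t = 1740 / 22.6 = 76.99 s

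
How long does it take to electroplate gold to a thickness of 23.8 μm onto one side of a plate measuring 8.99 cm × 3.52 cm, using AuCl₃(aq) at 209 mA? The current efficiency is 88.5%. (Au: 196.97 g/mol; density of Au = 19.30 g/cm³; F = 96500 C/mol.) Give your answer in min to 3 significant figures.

Plated area = 8.99 × 3.52 = 31.64 cm²
Volume = 31.64 × 23.8×10⁻⁴ cm = 0.07530 cm³
m(Au) = 0.07530 × 19.30 = 1.453 g
n(Au) = 1.453 / 196.97 = 0.007377 mol; n(e⁻) = 3 × 0.007377 = 0.02213 mol
Q = 0.02213 × 96500 / 0.885 = 2413 C
t = 2413 / 0.209 = 11550 s = 193 min

193 min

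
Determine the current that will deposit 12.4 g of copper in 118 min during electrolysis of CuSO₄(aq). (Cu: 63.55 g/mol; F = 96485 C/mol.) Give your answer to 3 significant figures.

5.32 A

n(Cu) = 12.4 / 63.55 = 0.1951 mol
Cu²⁺ + 2e⁻ → Cu, so n(e⁻) = 2 × 0.1951 = 0.3902 mol
Q = 0.3902 × 96485 = 37650 C
I = Q / t = 37650 / 7080 s = 5.32 A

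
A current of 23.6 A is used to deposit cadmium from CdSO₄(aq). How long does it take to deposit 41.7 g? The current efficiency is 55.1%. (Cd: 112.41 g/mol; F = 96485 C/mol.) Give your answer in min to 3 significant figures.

n(Cd) = 41.7 / 112.41 = 0.3710 mol
Cd²⁺ + 2e⁻ → Cd, so n(e⁻) = 2 × 0.3710 = 0.7420 mol
Q = 0.7420 × 96485 / 0.551 = 1.299×10^5 C
t = Q / I = 1.299×10^5 / 23.6 = 5504 s = 91.7 min

91.7 min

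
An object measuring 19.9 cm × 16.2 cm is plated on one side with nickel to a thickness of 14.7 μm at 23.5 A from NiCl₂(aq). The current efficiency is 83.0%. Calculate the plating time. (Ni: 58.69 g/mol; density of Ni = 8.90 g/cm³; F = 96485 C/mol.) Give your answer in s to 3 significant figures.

Plated area = 19.9 × 16.2 = 322.4 cm²
Volume = 322.4 × 14.7×10⁻⁴ cm = 0.4739 cm³
m(Ni) = 0.4739 × 8.90 = 4.218 g
n(Ni) = 4.218 / 58.69 = 0.07187 mol; n(e⁻) = 2 × 0.07187 = 0.1437 mol
Q = 0.1437 × 96485 / 0.830 = 16700 C
t = 16700 / 23.5 = 710.6 s

711 s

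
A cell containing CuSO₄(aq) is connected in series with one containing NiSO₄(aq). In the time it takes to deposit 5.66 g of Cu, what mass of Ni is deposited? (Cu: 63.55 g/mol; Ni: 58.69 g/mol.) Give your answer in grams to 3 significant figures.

n(Cu) = 5.66 / 63.55 = 0.08906 mol
Cu²⁺ + 2e⁻ → Cu, so n(e⁻) = 2 × 0.08906 = 0.1781 mol
In series, the same 0.1781 mol of electrons flows through the second cell.
Ni²⁺ + 2e⁻ → Ni, so n(Ni) = 0.1781 / 2 = 0.08905 mol
m(Ni) = 0.08905 × 58.69 = 5.23 g

5.23 g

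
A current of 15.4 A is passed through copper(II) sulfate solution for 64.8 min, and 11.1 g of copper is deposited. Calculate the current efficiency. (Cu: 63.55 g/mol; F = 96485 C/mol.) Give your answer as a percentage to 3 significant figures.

Q = 15.4 × 3888 = 59880 C
n(e⁻) = 59880 / 96485 = 0.6206 mol
Cu²⁺ + 2e⁻ → Cu, so theoretical n(Cu) = 0.3103 mol → 19.72 g
Efficiency = 11.1 / 19.72 = 0.5629 = 56.3%

56.3%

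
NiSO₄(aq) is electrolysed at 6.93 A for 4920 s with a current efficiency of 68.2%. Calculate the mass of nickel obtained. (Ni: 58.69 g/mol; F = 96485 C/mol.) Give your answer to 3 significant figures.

Q = 6.93 × 4920 = 34100 C
n(e⁻) = 34100 / 96485 = 0.3534 mol
Ni²⁺ + 2e⁻ → Ni, so theoretical m(Ni) = 0.1767 × 58.69 = 10.37 g
Actual mass = 68.2% × 10.37 = 7.07 g

7.07 g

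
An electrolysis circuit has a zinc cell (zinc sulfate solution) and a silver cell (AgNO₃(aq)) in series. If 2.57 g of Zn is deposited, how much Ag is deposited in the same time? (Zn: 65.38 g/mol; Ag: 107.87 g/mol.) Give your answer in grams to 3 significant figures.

8.48 g

n(Zn) = 2.57 / 65.38 = 0.03931 mol
Zn²⁺ + 2e⁻ → Zn, so n(e⁻) = 2 × 0.03931 = 0.07862 mol
Same current for the same time ⇒ same n(e⁻) = 0.07862 mol in both cells.
Ag⁺ + e⁻ → Ag, so n(Ag) = 0.07862 mol
m(Ag) = 0.07862 × 107.87 = 8.48 g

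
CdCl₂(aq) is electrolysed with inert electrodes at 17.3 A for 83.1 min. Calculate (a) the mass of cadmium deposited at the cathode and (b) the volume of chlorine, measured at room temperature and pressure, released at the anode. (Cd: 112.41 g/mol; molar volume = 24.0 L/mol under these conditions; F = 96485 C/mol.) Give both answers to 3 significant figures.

Q = 17.3 × 4986 = 86260 C; n(e⁻) = 86260 / 96485 = 0.8940 mol
Cathode: Cd²⁺ + 2e⁻ → Cd → n(Cd) = 0.8940/2 = 0.4470 mol → 50.2 g
Anode: 2Cl⁻ → Cl₂ + 2e⁻ → n(Cl₂) = 0.8940/2 = 0.4470 mol → 10.7 L

50.2 g Cd; 10.7 L Cl₂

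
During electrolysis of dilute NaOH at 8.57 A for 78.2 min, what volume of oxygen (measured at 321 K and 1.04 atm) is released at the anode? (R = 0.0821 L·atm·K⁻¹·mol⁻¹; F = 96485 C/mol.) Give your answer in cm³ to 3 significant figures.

2640 cm³

Charge passed = 8.57 × 4692 = 40210 C
n(e⁻) = 40210 / 96485 = 0.4167 mol
2H₂O → O₂ + 4H⁺ + 4e⁻, so n(O₂) = 0.4167 / 4 = 0.1042 mol
V = nRT/P = 0.1042 × 0.0821 × 321 / 1.04 = 2.640 L
= 2640 cm³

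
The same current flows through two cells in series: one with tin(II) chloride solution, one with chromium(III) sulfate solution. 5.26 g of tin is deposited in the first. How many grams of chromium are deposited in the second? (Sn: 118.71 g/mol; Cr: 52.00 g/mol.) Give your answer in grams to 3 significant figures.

1.54 g

n(Sn) = 5.26 / 118.71 = 0.04431 mol
Sn²⁺ + 2e⁻ → Sn, so n(e⁻) = 2 × 0.04431 = 0.08862 mol
Same current for the same time ⇒ same n(e⁻) = 0.08862 mol in both cells.
Cr³⁺ + 3e⁻ → Cr, so n(Cr) = 0.08862 / 3 = 0.02954 mol
m(Cr) = 0.02954 × 52.00 = 1.54 g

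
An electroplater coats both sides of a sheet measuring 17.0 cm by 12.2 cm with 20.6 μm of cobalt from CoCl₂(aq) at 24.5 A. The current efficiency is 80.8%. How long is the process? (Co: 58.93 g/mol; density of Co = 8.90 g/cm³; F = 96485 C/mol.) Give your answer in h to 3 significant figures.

0.349 h

Plated area = 2 × 17.0 × 12.2 = 414.8 cm²
Volume = 414.8 × 20.6×10⁻⁴ cm = 0.8545 cm³
m(Co) = 0.8545 × 8.90 = 7.605 g
n(Co) = 7.605 / 58.93 = 0.1291 mol; n(e⁻) = 2 × 0.1291 = 0.2582 mol
Q = 0.2582 × 96485 / 0.808 = 30830 C
t = 30830 / 24.5 = 1258 s = 0.349 h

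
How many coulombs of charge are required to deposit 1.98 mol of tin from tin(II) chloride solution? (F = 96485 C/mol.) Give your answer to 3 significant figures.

3.82×10^5 C

Sn²⁺ + 2e⁻ → Sn, so n(e⁻) = 2 × 1.98 = 3.960 mol
Q = 3.960 × 96485 = 3.821×10^5 C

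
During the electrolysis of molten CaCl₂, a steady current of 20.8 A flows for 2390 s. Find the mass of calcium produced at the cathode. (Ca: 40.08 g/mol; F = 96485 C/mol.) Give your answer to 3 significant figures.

10.3 g

Charge passed = 20.8 × 2390 = 49710 C
Moles of electrons = 49710 / 96485 = 0.5152 mol
Ca²⁺ + 2e⁻ → Ca, so n(Ca) = 0.5152 / 2 = 0.2576 mol
m = 0.2576 × 40.08 = 10.3 g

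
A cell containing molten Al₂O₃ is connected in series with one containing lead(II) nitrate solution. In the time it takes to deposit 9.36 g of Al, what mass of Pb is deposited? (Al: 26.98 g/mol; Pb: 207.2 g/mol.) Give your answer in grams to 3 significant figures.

n(Al) = 9.36 / 26.98 = 0.3469 mol
Al³⁺ + 3e⁻ → Al, so n(e⁻) = 3 × 0.3469 = 1.041 mol
Since the cells are in series, n(e⁻) in the Pb cell is also 1.041 mol.
Pb²⁺ + 2e⁻ → Pb, so n(Pb) = 1.041 / 2 = 0.5205 mol
m(Pb) = 0.5205 × 207.2 = 108 g

108 g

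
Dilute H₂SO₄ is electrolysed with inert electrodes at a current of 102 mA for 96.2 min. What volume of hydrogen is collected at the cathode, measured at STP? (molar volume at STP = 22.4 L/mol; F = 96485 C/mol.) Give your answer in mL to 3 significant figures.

Charge passed = 0.102 × 5772 = 588.7 C
n(e⁻) = Q/F = 588.7/96485 = 0.006101 mol
2H⁺ + 2e⁻ → H₂, so n(H₂) = 0.006101 / 2 = 0.003051 mol
V = 0.003051 × 22.4 = 0.06834 L
= 68.3 mL

68.3 mL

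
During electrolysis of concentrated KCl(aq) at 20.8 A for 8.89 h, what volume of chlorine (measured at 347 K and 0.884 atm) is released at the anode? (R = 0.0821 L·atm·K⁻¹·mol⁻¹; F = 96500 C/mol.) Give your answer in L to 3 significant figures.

Q = It = 20.8 × 32004 = 6.657×10^5 C
n(e⁻) = Q/F = 6.657×10^5/96500 = 6.898 mol
2Cl⁻ → Cl₂ + 2e⁻, so n(Cl₂) = 6.898 / 2 = 3.449 mol
V = nRT/P = 3.449 × 0.0821 × 347 / 0.884 = 111.2 L

111 L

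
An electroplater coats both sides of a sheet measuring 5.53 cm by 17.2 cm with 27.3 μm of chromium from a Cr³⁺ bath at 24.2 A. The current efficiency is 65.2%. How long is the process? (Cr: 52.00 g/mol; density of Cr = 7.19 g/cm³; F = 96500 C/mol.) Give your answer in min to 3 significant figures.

22.0 min

Plated area = 2 × 5.53 × 17.2 = 190.2 cm²
Volume = 190.2 × 27.3×10⁻⁴ cm = 0.5192 cm³
m(Cr) = 0.5192 × 7.19 = 3.733 g
n(Cr) = 3.733 / 52.00 = 0.07179 mol; n(e⁻) = 3 × 0.07179 = 0.2154 mol
Q = 0.2154 × 96500 / 0.652 = 31880 C
t = 31880 / 24.2 = 1317 s = 22.0 min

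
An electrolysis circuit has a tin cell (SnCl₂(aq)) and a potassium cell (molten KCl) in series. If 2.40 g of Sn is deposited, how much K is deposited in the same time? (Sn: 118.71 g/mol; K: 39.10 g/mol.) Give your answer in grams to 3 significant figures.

n(Sn) = 2.40 / 118.71 = 0.02022 mol
Sn²⁺ + 2e⁻ → Sn, so n(e⁻) = 2 × 0.02022 = 0.04044 mol
The cells are in series, so the same charge (and hence the same n(e⁻) = 0.04044 mol) passes through both.
K⁺ + e⁻ → K, so n(K) = 0.04044 mol
m(K) = 0.04044 × 39.10 = 1.58 g

1.58 g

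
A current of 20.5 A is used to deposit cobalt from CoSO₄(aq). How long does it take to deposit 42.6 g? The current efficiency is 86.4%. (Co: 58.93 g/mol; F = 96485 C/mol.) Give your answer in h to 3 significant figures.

n(Co) = 42.6 / 58.93 = 0.7229 mol
Co²⁺ + 2e⁻ → Co, so n(e⁻) = 2 × 0.7229 = 1.446 mol
Q = 1.446 × 96485 / 0.864 = 1.615×10^5 C
t = Q / I = 1.615×10^5 / 20.5 = 7878 s = 2.19 h

2.19 h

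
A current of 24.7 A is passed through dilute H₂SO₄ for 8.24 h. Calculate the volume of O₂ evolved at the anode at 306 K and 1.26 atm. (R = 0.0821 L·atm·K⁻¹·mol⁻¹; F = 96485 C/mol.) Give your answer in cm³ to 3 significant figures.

37900 cm³

Q = It = 24.7 × 29664 = 7.327×10^5 C
n(e⁻) = 7.327×10^5 / 96485 = 7.594 mol
2H₂O → O₂ + 4H⁺ + 4e⁻, so n(O₂) = 7.594 / 4 = 1.899 mol
V = nRT/P = 1.899 × 0.0821 × 306 / 1.26 = 37.86 L
= 37900 cm³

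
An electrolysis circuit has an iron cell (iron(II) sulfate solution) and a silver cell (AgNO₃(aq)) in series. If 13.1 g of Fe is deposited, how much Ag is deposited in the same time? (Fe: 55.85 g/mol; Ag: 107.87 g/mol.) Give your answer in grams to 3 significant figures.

n(Fe) = 13.1 / 55.85 = 0.2346 mol
Fe²⁺ + 2e⁻ → Fe, so n(e⁻) = 2 × 0.2346 = 0.4692 mol
Since the cells are in series, n(e⁻) in the Ag cell is also 0.4692 mol.
Ag⁺ + e⁻ → Ag, so n(Ag) = 0.4692 mol
m(Ag) = 0.4692 × 107.87 = 50.6 g

50.6 g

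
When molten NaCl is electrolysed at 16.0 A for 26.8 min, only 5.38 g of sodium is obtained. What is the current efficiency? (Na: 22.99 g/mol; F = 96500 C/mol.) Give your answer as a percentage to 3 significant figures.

Q = 16.0 × 1608 = 25730 C
n(e⁻) = 25730 / 96500 = 0.2666 mol
Na⁺ + e⁻ → Na, so theoretical n(Na) = 0.2666 mol → 6.129 g
Efficiency = 5.38 / 6.129 = 0.8778 = 87.8%

87.8%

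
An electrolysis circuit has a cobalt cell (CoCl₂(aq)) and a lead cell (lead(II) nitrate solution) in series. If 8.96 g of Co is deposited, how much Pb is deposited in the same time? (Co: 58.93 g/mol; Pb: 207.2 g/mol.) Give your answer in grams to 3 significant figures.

31.5 g

n(Co) = 8.96 / 58.93 = 0.1520 mol
Co²⁺ + 2e⁻ → Co, so n(e⁻) = 2 × 0.1520 = 0.3040 mol
Since the cells are in series, n(e⁻) in the Pb cell is also 0.3040 mol.
Pb²⁺ + 2e⁻ → Pb, so n(Pb) = 0.3040 / 2 = 0.1520 mol
m(Pb) = 0.1520 × 207.2 = 31.5 g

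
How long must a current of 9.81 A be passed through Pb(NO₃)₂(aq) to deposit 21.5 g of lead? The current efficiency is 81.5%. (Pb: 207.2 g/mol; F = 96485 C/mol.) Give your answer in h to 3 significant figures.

n(Pb) = 21.5 / 207.2 = 0.1038 mol
Pb²⁺ + 2e⁻ → Pb, so n(e⁻) = 2 × 0.1038 = 0.2076 mol
Q = 0.2076 × 96485 / 0.815 = 24580 C
t = Q / I = 24580 / 9.81 = 2506 s = 0.696 h

0.696 h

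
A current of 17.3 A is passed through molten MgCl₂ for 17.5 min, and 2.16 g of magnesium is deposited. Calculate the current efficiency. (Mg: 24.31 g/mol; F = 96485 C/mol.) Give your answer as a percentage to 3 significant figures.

94.4%

Q = 17.3 × 1050 = 18170 C
n(e⁻) = 18170 / 96485 = 0.1883 mol
Mg²⁺ + 2e⁻ → Mg, so theoretical n(Mg) = 0.09415 mol → 2.289 g
Efficiency = 2.16 / 2.289 = 0.9436 = 94.4%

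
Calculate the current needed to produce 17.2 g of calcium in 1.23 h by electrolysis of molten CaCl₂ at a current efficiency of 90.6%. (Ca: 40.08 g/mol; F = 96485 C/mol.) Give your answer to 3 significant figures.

n(Ca) = 17.2 / 40.08 = 0.4291 mol
Ca²⁺ + 2e⁻ → Ca, so n(e⁻) = 2 × 0.4291 = 0.8582 mol
Q = 0.8582 × 96485 / 0.906 = 91390 C
I = Q / t = 91390 / 4428 s = 20.6 A

20.6 A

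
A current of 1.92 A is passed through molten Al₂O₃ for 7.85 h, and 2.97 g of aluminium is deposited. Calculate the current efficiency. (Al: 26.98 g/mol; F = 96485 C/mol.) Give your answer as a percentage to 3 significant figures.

58.7%

Q = 1.92 × 28260 = 54260 C
n(e⁻) = 54260 / 96485 = 0.5624 mol
Al³⁺ + 3e⁻ → Al, so theoretical n(Al) = 0.1875 mol → 5.059 g
Efficiency = 2.97 / 5.059 = 0.5871 = 58.7%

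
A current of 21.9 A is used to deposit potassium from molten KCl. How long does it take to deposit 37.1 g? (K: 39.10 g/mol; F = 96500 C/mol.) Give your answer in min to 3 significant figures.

n(K) = 37.1 / 39.10 = 0.9488 mol
K⁺ + e⁻ → K, so n(e⁻) = 0.9488 mol
Q = 0.9488 × 96500 = 91560 C
t = Q / I = 91560 / 21.9 = 4181 s = 69.7 min

69.7 min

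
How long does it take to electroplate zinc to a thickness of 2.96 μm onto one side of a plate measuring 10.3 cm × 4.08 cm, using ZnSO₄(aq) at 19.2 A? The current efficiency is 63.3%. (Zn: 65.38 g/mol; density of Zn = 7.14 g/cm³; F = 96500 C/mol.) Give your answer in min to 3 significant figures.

0.360 min

Plated area = 10.3 × 4.08 = 42.02 cm²
Volume = 42.02 × 2.96×10⁻⁴ cm = 0.01244 cm³
m(Zn) = 0.01244 × 7.14 = 0.08882 g
n(Zn) = 0.08882 / 65.38 = 0.001359 mol; n(e⁻) = 2 × 0.001359 = 0.002718 mol
Q = 0.002718 × 96500 / 0.633 = 414.4 C
t = 414.4 / 19.2 = 21.58 s = 0.360 min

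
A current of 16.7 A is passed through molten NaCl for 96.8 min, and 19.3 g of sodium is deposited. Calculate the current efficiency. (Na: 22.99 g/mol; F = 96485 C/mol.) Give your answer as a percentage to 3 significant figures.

Q = 16.7 × 5808 = 96990 C
n(e⁻) = 96990 / 96485 = 1.005 mol
Na⁺ + e⁻ → Na, so theoretical n(Na) = 1.005 mol → 23.10 g
Efficiency = 19.3 / 23.10 = 0.8355 = 83.5%

83.5%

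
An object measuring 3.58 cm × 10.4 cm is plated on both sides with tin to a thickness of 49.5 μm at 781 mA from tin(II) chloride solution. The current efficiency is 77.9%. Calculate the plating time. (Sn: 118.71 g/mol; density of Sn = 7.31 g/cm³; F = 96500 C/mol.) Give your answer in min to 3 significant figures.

Plated area = 2 × 3.58 × 10.4 = 74.46 cm²
Volume = 74.46 × 49.5×10⁻⁴ cm = 0.3686 cm³
m(Sn) = 0.3686 × 7.31 = 2.694 g
n(Sn) = 2.694 / 118.71 = 0.02269 mol; n(e⁻) = 2 × 0.02269 = 0.04538 mol
Q = 0.04538 × 96500 / 0.779 = 5622 C
t = 5622 / 0.781 = 7198 s = 120 min

120 min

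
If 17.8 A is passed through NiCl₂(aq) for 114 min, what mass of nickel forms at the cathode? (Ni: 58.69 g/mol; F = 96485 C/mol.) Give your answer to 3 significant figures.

37.0 g

Q = 17.8 A × 6840 s = 1.218×10^5 C
n(e⁻) = 1.218×10^5 / 96485 = 1.262 mol
Ni²⁺ + 2e⁻ → Ni, so n(Ni) = 1.262 / 2 = 0.6310 mol
m = 0.6310 × 58.69 = 37.0 g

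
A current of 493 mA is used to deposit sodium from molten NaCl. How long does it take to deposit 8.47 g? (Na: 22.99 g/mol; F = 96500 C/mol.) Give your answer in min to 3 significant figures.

1200 min

n(Na) = 8.47 / 22.99 = 0.3684 mol
Na⁺ + e⁻ → Na, so n(e⁻) = 0.3684 mol
Q = 0.3684 × 96500 = 35550 C
t = Q / I = 35550 / 0.493 = 72110 s = 1200 min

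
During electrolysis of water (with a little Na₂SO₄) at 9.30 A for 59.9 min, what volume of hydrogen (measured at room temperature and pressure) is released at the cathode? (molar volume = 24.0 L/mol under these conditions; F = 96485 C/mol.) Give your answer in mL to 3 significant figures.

4160 mL

Charge passed = 9.30 × 3594 = 33420 C
n(e⁻) = Q/F = 33420/96485 = 0.3464 mol
2H⁺ + 2e⁻ → H₂, so n(H₂) = 0.3464 / 2 = 0.1732 mol
V = 0.1732 × 24.0 = 4.157 L
= 4160 mL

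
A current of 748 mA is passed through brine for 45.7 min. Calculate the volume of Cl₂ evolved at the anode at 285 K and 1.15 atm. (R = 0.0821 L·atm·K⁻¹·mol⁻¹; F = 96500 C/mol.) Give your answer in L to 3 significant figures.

Q = 0.748 A × 2742 s = 2051 C
n(e⁻) = 2051 / 96500 = 0.02125 mol
2Cl⁻ → Cl₂ + 2e⁻, so n(Cl₂) = 0.02125 / 2 = 0.01063 mol
V = nRT/P = 0.01063 × 0.0821 × 285 / 1.15 = 0.2163 L

0.216 L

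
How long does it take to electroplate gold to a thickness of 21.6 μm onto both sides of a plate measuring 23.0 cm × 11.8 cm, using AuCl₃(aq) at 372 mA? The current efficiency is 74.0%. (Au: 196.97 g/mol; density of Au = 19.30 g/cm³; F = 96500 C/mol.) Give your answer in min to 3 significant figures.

2010 min

Plated area = 2 × 23.0 × 11.8 = 542.8 cm²
Volume = 542.8 × 21.6×10⁻⁴ cm = 1.172 cm³
m(Au) = 1.172 × 19.30 = 22.62 g
n(Au) = 22.62 / 196.97 = 0.1148 mol; n(e⁻) = 3 × 0.1148 = 0.3444 mol
Q = 0.3444 × 96500 / 0.740 = 44910 C
t = 44910 / 0.372 = 1.207×10^5 s = 2010 min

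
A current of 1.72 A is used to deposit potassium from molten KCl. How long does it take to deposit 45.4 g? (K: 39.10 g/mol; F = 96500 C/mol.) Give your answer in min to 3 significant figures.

1090 min

n(K) = 45.4 / 39.10 = 1.161 mol
K⁺ + e⁻ → K, so n(e⁻) = 1.161 mol
Q = 1.161 × 96500 = 1.120×10^5 C
t = Q / I = 1.120×10^5 / 1.72 = 65120 s = 1090 min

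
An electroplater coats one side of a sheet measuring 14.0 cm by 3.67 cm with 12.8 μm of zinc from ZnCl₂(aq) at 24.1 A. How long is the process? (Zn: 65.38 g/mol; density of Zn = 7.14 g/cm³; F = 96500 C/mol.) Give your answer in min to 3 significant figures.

Plated area = 14.0 × 3.67 = 51.38 cm²
Volume = 51.38 × 12.8×10⁻⁴ cm = 0.06577 cm³
m(Zn) = 0.06577 × 7.14 = 0.4696 g
n(Zn) = 0.4696 / 65.38 = 0.007183 mol; n(e⁻) = 2 × 0.007183 = 0.01437 mol
Q = 0.01437 × 96500 = 1387 C
t = 1387 / 24.1 = 57.55 s = 0.959 min

0.959 min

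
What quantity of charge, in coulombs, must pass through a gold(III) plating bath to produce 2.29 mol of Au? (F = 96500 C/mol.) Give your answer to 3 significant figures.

6.63×10^5 C

Au³⁺ + 3e⁻ → Au, so n(e⁻) = 3 × 2.29 = 6.870 mol
Q = 6.870 × 96500 = 6.630×10^5 C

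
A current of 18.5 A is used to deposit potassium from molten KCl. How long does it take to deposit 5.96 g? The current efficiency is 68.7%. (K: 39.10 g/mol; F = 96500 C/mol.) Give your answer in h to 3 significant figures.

n(K) = 5.96 / 39.10 = 0.1524 mol
K⁺ + e⁻ → K, so n(e⁻) = 0.1524 mol
Q = 0.1524 × 96500 / 0.687 = 21410 C
t = Q / I = 21410 / 18.5 = 1157 s = 0.321 h

0.321 h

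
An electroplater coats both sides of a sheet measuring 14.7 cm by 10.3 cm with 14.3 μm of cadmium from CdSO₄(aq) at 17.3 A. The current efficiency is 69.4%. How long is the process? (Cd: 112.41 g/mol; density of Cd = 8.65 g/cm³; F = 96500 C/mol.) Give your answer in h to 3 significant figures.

0.149 h

Plated area = 2 × 14.7 × 10.3 = 302.8 cm²
Volume = 302.8 × 14.3×10⁻⁴ cm = 0.4330 cm³
m(Cd) = 0.4330 × 8.65 = 3.745 g
n(Cd) = 3.745 / 112.41 = 0.03332 mol; n(e⁻) = 2 × 0.03332 = 0.06664 mol
Q = 0.06664 × 96500 / 0.694 = 9266 C
t = 9266 / 17.3 = 535.6 s = 0.149 h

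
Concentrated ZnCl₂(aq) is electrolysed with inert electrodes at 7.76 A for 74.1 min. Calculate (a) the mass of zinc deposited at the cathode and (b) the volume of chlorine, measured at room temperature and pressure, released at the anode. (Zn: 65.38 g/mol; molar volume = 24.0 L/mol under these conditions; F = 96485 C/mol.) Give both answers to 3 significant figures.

11.7 g Zn; 4.29 L Cl₂

Q = 7.76 × 4446 = 34500 C; n(e⁻) = 34500 / 96485 = 0.3576 mol
Cathode: Zn²⁺ + 2e⁻ → Zn → n(Zn) = 0.3576/2 = 0.1788 mol → 11.7 g
Anode: 2Cl⁻ → Cl₂ + 2e⁻ → n(Cl₂) = 0.3576/2 = 0.1788 mol → 4.29 L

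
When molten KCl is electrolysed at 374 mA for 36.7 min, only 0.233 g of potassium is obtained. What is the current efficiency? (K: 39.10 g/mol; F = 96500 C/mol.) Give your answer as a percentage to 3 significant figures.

Q = 0.374 × 2202 = 823.5 C
n(e⁻) = 823.5 / 96500 = 0.008534 mol
K⁺ + e⁻ → K, so theoretical n(K) = 0.008534 mol → 0.3337 g
Efficiency = 0.233 / 0.3337 = 0.6982 = 69.8%

69.8%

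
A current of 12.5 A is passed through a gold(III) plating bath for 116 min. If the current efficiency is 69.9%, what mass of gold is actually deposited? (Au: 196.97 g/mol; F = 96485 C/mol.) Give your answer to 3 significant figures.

41.4 g

Q = 12.5 × 6960 = 87000 C
n(e⁻) = 87000 / 96485 = 0.9017 mol
Au³⁺ + 3e⁻ → Au, so theoretical m(Au) = 0.3006 × 196.97 = 59.21 g
Actual mass = 69.9% × 59.21 = 41.4 g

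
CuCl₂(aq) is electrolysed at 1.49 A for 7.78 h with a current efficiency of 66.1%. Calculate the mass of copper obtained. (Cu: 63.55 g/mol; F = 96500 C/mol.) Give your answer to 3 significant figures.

9.08 g

Q = 1.49 × 28008 = 41730 C
n(e⁻) = 41730 / 96500 = 0.4324 mol
Cu²⁺ + 2e⁻ → Cu, so theoretical m(Cu) = 0.2162 × 63.55 = 13.74 g
Actual mass = 66.1% × 13.74 = 9.08 g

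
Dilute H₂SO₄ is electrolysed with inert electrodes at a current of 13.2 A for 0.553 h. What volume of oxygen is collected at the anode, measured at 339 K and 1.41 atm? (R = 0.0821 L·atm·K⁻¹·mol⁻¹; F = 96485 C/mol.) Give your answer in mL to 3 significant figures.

Q = It = 13.2 × 1990.8 = 26280 C
n(e⁻) = Q/F = 26280/96485 = 0.2724 mol
2H₂O → O₂ + 4H⁺ + 4e⁻, so n(O₂) = 0.2724 / 4 = 0.06810 mol
V = nRT/P = 0.06810 × 0.0821 × 339 / 1.41 = 1.344 L
= 1340 mL

1340 mL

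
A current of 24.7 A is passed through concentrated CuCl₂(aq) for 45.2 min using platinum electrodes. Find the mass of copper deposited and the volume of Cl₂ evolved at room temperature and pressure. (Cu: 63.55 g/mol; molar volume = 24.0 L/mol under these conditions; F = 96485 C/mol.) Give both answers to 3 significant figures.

22.1 g Cu; 8.33 L Cl₂

Q = 24.7 × 2712 = 66990 C; n(e⁻) = 66990 / 96485 = 0.6943 mol
Cathode: Cu²⁺ + 2e⁻ → Cu → n(Cu) = 0.6943/2 = 0.3472 mol → 22.1 g
Anode: 2Cl⁻ → Cl₂ + 2e⁻ → n(Cl₂) = 0.6943/2 = 0.3472 mol → 8.33 L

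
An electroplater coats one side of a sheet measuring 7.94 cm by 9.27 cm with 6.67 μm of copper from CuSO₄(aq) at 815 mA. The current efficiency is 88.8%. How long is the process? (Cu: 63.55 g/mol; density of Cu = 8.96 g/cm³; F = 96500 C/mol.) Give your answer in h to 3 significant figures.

Plated area = 7.94 × 9.27 = 73.60 cm²
Volume = 73.60 × 6.67×10⁻⁴ cm = 0.04909 cm³
m(Cu) = 0.04909 × 8.96 = 0.4398 g
n(Cu) = 0.4398 / 63.55 = 0.006921 mol; n(e⁻) = 2 × 0.006921 = 0.01384 mol
Q = 0.01384 × 96500 / 0.888 = 1504 C
t = 1504 / 0.815 = 1845 s = 0.513 h

0.513 h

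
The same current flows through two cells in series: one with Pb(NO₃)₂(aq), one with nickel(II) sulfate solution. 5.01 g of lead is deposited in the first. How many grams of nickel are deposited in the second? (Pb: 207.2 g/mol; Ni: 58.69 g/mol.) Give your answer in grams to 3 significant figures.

n(Pb) = 5.01 / 207.2 = 0.02418 mol
Pb²⁺ + 2e⁻ → Pb, so n(e⁻) = 2 × 0.02418 = 0.04836 mol
Since the cells are in series, n(e⁻) in the Ni cell is also 0.04836 mol.
Ni²⁺ + 2e⁻ → Ni, so n(Ni) = 0.04836 / 2 = 0.02418 mol
m(Ni) = 0.02418 × 58.69 = 1.42 g

1.42 g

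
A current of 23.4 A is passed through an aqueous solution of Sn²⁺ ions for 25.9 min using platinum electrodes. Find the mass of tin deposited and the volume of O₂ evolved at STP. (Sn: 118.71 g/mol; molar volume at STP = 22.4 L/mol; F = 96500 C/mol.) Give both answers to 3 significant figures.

22.4 g Sn; 2.11 L O₂

Q = 23.4 × 1554 = 36360 C; n(e⁻) = 36360 / 96500 = 0.3768 mol
Cathode: Sn²⁺ + 2e⁻ → Sn → n(Sn) = 0.3768/2 = 0.1884 mol → 22.4 g
Anode: 2H₂O → O₂ + 4H⁺ + 4e⁻ → n(O₂) = 0.3768/4 = 0.09420 mol → 2.11 L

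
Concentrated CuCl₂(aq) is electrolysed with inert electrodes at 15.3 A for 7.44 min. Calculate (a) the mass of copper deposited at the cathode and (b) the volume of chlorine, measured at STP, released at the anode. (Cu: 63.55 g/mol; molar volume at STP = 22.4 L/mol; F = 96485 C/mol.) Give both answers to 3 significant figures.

2.25 g Cu; 0.793 L Cl₂

Q = 15.3 × 446.4 = 6830 C; n(e⁻) = 6830 / 96485 = 0.07079 mol
Cathode: Cu²⁺ + 2e⁻ → Cu → n(Cu) = 0.07079/2 = 0.03540 mol → 2.25 g
Anode: 2Cl⁻ → Cl₂ + 2e⁻ → n(Cl₂) = 0.07079/2 = 0.03540 mol → 0.793 L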